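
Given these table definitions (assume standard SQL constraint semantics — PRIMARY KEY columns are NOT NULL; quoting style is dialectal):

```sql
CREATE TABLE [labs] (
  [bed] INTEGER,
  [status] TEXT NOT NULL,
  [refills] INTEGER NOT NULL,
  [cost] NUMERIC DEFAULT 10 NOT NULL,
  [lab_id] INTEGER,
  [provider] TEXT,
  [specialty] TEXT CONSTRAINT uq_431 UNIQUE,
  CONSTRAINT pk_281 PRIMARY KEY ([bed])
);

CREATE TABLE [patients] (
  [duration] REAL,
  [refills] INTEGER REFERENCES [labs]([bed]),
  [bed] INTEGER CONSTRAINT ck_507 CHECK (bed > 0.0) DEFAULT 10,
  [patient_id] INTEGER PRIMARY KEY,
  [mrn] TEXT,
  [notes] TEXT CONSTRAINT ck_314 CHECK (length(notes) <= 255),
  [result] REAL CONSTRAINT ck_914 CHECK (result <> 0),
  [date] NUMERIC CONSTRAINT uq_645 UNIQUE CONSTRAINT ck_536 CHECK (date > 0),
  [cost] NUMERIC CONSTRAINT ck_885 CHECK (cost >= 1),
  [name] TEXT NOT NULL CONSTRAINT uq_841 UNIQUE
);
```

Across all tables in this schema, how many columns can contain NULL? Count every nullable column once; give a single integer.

11

labs: 3 nullable (lab_id, provider, specialty — PK (bed) and explicit NOT NULL columns excluded).
patients: 8 nullable (duration, refills, bed, mrn, notes, result, date, cost — PK (patient_id) and explicit NOT NULL columns excluded).
Total: 3 + 8 = 11.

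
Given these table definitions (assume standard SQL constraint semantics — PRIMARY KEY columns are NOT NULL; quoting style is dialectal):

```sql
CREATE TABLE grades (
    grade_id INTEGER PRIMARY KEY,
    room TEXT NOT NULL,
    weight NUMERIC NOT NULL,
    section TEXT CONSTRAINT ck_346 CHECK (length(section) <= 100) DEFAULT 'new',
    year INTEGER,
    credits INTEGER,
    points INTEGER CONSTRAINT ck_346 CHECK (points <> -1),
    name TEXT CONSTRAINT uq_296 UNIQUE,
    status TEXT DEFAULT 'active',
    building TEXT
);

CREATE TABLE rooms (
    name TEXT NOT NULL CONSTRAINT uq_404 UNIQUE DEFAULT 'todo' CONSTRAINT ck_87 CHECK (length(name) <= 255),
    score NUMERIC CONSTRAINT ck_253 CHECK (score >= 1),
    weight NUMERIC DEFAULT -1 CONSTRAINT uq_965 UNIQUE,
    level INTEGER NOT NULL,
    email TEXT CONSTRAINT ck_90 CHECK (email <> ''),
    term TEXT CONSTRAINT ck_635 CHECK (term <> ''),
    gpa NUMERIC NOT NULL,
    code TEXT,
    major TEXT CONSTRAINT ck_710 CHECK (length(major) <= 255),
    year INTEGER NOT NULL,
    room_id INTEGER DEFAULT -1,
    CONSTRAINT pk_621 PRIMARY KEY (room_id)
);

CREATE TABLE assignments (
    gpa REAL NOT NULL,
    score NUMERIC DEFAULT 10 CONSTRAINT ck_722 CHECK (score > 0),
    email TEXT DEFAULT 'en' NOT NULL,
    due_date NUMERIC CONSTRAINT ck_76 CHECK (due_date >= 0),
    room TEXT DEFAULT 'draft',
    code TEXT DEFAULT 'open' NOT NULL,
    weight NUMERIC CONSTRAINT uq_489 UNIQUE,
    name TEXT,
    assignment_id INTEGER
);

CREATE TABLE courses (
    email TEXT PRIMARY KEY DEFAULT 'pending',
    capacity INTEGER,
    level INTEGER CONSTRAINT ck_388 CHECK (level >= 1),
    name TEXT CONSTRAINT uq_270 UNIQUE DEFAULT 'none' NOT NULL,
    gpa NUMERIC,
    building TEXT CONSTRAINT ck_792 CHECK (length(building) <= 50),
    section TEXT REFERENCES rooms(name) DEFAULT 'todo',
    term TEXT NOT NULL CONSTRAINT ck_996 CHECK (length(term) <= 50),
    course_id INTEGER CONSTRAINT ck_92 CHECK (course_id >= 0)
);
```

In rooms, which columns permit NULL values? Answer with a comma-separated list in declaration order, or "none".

score, weight, email, term, code, major

- name: declared NOT NULL → not nullable.
- score: CHECK does not forbid NULL (a CHECK constraint passes when its expression is NULL) → nullable.
- weight: UNIQUE does not imply NOT NULL → nullable.
- level: declared NOT NULL → not nullable.
- email: CHECK does not forbid NULL (a CHECK constraint passes when its expression is NULL) → nullable.
- term: CHECK does not forbid NULL (a CHECK constraint passes when its expression is NULL) → nullable.
- gpa: declared NOT NULL → not nullable.
- code: no NOT NULL constraint applies → nullable.
- major: CHECK does not forbid NULL (a CHECK constraint passes when its expression is NULL) → nullable.
- year: declared NOT NULL → not nullable.
- room_id: part of the PRIMARY KEY, which implies NOT NULL → not nullable.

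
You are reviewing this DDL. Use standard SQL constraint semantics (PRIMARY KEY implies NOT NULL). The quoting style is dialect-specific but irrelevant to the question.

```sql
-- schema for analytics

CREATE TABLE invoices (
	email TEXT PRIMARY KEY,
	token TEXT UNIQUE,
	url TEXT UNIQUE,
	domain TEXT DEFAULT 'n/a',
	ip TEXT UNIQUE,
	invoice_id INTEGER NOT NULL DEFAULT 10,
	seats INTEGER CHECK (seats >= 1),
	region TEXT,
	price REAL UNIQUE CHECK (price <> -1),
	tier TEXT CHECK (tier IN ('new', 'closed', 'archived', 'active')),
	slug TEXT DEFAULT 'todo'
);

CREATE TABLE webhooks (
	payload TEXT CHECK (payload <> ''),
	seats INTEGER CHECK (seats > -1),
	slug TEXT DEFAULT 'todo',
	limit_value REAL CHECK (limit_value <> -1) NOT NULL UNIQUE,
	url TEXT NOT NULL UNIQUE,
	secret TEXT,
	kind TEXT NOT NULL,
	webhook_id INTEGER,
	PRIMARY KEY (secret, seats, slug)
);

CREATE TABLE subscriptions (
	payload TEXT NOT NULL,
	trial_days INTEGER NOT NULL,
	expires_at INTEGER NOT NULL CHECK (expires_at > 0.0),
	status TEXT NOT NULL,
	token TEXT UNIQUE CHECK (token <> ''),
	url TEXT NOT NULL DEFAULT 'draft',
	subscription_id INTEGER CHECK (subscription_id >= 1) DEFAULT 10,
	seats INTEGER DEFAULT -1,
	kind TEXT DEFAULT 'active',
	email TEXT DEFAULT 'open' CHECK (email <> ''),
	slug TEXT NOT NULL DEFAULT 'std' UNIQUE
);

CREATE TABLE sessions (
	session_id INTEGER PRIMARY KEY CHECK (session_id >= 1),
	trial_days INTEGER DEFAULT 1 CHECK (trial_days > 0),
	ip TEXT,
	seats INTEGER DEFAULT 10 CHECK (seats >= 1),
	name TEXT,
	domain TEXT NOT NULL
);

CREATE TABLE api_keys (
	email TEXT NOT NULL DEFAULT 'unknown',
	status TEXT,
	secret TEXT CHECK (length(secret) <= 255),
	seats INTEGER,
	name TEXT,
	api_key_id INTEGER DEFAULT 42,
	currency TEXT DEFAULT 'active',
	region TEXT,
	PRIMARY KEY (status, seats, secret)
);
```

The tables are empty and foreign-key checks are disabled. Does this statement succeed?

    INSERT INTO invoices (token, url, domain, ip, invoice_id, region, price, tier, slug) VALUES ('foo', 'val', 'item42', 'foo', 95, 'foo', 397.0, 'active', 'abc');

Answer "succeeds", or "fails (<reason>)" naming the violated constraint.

email is omitted from the column list and has no DEFAULT, so it would receive NULL.
But email is part of the PRIMARY KEY (implied NOT NULL).

fails (NOT NULL on email)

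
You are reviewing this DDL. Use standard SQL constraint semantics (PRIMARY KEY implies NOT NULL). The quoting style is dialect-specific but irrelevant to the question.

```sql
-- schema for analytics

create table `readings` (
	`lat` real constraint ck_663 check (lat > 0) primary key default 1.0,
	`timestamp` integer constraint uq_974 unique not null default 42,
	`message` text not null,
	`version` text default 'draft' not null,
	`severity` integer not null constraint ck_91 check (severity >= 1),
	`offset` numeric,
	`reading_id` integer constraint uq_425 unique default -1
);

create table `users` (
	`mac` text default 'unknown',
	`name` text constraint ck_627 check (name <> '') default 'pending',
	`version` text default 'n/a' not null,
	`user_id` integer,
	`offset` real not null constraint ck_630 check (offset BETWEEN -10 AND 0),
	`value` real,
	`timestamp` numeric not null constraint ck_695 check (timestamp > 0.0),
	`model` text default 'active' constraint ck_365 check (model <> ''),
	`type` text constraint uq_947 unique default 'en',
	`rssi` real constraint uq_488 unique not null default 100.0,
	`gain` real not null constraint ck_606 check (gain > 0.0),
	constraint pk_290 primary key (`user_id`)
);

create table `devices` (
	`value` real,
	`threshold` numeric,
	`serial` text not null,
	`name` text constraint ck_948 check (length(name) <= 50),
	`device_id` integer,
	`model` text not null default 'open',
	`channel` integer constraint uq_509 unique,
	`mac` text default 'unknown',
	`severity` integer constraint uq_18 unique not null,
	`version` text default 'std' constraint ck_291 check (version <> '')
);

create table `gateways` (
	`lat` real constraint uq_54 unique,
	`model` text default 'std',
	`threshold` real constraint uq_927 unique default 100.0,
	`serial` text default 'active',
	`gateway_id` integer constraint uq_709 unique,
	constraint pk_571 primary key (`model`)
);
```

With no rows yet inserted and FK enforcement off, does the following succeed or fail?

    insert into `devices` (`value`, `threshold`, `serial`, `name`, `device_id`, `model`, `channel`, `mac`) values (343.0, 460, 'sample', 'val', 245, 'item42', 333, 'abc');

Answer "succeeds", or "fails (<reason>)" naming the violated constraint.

fails (NOT NULL on severity)

severity is omitted from the column list and has no DEFAULT, so it would receive NULL.
But severity is declared NOT NULL.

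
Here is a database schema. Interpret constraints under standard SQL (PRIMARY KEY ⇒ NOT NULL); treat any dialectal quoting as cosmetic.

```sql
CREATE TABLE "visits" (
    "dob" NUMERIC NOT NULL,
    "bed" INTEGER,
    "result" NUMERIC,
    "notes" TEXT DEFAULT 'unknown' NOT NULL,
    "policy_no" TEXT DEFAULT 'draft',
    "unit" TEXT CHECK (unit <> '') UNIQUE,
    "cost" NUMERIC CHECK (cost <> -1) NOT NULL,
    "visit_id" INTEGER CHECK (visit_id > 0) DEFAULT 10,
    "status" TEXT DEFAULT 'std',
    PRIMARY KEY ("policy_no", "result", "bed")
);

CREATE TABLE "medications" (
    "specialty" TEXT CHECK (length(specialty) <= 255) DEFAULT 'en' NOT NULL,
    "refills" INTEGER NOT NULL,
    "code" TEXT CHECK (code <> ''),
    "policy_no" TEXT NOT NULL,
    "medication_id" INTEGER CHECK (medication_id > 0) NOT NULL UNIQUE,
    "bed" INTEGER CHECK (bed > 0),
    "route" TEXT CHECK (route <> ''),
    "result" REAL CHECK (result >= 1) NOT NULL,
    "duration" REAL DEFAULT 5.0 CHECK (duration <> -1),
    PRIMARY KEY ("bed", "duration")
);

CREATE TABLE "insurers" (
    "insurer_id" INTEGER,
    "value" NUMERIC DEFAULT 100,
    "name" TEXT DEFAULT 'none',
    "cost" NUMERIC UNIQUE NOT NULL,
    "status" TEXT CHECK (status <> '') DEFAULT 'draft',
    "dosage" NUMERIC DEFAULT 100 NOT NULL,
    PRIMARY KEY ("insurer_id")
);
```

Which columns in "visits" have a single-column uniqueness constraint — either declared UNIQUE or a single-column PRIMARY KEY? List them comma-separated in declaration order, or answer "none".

- dob: no UNIQUE or single-column PK constraint.
- bed: part of a composite PRIMARY KEY — only the tuple is unique, not this column on its own.
- result: part of a composite PRIMARY KEY — only the tuple is unique, not this column on its own.
- notes: no UNIQUE or single-column PK constraint.
- policy_no: part of a composite PRIMARY KEY — only the tuple is unique, not this column on its own.
- unit: declared UNIQUE → unique.
- cost: no UNIQUE or single-column PK constraint.
- visit_id: no UNIQUE or single-column PK constraint.
- status: no UNIQUE or single-column PK constraint.

unit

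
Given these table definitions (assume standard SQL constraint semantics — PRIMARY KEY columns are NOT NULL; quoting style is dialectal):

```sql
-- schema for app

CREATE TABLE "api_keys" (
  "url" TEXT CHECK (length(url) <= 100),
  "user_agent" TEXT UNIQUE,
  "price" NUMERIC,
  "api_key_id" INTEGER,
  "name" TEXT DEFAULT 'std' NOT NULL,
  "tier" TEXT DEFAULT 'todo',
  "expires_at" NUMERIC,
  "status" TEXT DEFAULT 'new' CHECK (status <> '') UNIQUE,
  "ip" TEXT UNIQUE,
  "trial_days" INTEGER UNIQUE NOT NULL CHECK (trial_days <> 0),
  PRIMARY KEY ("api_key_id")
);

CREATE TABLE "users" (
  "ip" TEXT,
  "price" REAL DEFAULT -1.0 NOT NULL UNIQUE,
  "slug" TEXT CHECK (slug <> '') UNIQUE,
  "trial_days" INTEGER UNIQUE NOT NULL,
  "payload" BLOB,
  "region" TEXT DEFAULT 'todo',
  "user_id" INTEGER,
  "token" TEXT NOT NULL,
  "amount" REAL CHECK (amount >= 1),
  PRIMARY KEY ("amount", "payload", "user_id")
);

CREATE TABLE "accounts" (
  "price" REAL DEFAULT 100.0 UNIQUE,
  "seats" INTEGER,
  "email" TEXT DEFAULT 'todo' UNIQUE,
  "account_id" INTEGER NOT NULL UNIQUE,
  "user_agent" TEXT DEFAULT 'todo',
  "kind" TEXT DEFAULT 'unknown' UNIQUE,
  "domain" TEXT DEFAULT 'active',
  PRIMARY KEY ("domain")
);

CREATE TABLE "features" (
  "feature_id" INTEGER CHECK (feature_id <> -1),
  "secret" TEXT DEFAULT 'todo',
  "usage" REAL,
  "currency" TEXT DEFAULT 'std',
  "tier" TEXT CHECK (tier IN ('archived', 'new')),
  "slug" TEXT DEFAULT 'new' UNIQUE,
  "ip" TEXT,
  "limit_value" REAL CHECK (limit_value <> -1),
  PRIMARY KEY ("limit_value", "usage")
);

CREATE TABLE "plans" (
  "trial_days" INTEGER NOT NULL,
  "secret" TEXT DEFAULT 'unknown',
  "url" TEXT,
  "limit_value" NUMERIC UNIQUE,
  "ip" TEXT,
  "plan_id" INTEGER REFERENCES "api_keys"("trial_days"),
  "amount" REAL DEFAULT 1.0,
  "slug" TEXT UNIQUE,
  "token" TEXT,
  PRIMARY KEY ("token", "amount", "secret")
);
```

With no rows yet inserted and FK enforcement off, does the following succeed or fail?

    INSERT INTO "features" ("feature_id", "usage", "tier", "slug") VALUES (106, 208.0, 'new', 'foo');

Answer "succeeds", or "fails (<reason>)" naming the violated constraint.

limit_value is omitted from the column list and has no DEFAULT, so it would receive NULL.
But limit_value is part of the PRIMARY KEY (implied NOT NULL).

fails (NOT NULL on limit_value)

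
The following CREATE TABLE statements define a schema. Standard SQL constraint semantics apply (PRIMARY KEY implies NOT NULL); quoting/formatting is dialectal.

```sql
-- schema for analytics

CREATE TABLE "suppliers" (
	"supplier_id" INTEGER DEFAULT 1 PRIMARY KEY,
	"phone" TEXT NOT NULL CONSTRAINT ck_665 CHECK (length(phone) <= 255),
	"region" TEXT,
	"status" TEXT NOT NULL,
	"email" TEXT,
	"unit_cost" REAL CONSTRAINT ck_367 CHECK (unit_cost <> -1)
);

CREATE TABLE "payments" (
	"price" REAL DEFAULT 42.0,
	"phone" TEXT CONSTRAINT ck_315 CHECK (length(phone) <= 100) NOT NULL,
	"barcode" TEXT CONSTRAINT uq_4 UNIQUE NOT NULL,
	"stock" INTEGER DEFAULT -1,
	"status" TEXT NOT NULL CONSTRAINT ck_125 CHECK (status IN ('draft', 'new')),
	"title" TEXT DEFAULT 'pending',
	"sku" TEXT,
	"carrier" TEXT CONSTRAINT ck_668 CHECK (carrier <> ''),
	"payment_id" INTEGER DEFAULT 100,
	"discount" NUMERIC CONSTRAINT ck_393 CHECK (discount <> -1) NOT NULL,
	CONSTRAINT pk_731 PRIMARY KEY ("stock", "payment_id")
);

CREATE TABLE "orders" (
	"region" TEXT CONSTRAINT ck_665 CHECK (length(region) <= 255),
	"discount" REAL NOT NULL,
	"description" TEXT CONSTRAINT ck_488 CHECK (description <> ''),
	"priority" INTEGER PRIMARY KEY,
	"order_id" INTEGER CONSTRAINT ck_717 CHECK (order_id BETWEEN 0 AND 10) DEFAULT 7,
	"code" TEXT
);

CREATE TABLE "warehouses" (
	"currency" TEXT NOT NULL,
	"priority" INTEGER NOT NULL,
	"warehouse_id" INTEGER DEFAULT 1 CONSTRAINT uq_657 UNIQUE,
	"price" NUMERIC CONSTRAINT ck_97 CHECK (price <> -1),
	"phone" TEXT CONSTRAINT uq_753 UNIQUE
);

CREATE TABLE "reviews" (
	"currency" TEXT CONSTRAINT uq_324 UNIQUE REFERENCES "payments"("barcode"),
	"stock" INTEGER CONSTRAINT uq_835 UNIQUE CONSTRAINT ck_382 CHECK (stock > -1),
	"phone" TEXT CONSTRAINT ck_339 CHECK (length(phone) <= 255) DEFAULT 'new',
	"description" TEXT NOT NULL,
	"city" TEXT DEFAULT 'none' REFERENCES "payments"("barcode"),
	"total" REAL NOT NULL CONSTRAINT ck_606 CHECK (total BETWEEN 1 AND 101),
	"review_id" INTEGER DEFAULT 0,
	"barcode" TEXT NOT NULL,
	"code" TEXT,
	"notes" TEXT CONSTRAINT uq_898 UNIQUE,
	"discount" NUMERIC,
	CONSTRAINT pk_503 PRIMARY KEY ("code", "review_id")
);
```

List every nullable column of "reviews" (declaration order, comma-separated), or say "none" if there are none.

currency, stock, phone, city, notes, discount

- currency: a foreign key column may be NULL unless separately constrained → nullable.
- stock: CHECK does not forbid NULL (a CHECK constraint passes when its expression is NULL) → nullable.
- phone: CHECK does not forbid NULL (a CHECK constraint passes when its expression is NULL) → nullable.
- description: declared NOT NULL → not nullable.
- city: a foreign key column may be NULL unless separately constrained → nullable.
- total: declared NOT NULL → not nullable.
- review_id: part of the PRIMARY KEY, which implies NOT NULL → not nullable.
- barcode: declared NOT NULL → not nullable.
- code: part of the PRIMARY KEY, which implies NOT NULL → not nullable.
- notes: UNIQUE does not imply NOT NULL → nullable.
- discount: no NOT NULL constraint applies → nullable.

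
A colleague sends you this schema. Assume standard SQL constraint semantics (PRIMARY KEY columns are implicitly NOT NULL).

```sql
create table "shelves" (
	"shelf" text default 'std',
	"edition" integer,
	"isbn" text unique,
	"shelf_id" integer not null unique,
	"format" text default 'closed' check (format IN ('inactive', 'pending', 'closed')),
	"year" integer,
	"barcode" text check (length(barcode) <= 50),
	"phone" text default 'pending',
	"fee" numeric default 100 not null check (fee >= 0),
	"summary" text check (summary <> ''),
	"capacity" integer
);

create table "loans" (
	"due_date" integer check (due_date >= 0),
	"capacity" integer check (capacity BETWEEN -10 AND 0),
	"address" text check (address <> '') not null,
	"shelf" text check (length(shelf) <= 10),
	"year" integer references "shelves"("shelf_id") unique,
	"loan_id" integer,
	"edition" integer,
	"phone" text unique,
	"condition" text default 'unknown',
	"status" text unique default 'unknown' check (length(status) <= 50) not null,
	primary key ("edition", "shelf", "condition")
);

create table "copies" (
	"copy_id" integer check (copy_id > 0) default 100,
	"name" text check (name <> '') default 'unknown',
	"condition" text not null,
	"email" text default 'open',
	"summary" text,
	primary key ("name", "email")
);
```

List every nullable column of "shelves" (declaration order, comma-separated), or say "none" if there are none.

- shelf: DEFAULT only fills an omitted column; an explicit NULL is still allowed → nullable.
- edition: no NOT NULL constraint applies → nullable.
- isbn: UNIQUE does not imply NOT NULL → nullable.
- shelf_id: declared NOT NULL → not nullable.
- format: CHECK does not forbid NULL (a CHECK constraint passes when its expression is NULL) → nullable.
- year: no NOT NULL constraint applies → nullable.
- barcode: CHECK does not forbid NULL (a CHECK constraint passes when its expression is NULL) → nullable.
- phone: DEFAULT only fills an omitted column; an explicit NULL is still allowed → nullable.
- fee: declared NOT NULL → not nullable.
- summary: CHECK does not forbid NULL (a CHECK constraint passes when its expression is NULL) → nullable.
- capacity: no NOT NULL constraint applies → nullable.

shelf, edition, isbn, format, year, barcode, phone, summary, capacity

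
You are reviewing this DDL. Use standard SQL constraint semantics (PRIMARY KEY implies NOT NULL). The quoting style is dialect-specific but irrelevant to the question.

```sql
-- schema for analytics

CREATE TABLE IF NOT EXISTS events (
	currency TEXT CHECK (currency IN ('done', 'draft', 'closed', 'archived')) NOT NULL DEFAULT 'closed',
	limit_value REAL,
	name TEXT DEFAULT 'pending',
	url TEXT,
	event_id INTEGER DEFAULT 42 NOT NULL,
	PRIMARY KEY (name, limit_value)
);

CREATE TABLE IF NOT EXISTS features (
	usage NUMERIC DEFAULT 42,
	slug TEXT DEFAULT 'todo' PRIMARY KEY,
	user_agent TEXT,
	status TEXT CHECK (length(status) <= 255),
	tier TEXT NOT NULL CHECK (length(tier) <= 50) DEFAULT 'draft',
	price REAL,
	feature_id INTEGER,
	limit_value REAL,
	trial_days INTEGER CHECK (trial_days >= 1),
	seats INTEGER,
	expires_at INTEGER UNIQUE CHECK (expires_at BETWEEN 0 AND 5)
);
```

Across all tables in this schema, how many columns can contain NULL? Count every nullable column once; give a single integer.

10

events: 1 nullable (url — PK (name, limit_value) and explicit NOT NULL columns excluded).
features: 9 nullable (usage, user_agent, status, price, feature_id, limit_value, trial_days, seats, expires_at — PK (slug) and explicit NOT NULL columns excluded).
Total: 1 + 9 = 10.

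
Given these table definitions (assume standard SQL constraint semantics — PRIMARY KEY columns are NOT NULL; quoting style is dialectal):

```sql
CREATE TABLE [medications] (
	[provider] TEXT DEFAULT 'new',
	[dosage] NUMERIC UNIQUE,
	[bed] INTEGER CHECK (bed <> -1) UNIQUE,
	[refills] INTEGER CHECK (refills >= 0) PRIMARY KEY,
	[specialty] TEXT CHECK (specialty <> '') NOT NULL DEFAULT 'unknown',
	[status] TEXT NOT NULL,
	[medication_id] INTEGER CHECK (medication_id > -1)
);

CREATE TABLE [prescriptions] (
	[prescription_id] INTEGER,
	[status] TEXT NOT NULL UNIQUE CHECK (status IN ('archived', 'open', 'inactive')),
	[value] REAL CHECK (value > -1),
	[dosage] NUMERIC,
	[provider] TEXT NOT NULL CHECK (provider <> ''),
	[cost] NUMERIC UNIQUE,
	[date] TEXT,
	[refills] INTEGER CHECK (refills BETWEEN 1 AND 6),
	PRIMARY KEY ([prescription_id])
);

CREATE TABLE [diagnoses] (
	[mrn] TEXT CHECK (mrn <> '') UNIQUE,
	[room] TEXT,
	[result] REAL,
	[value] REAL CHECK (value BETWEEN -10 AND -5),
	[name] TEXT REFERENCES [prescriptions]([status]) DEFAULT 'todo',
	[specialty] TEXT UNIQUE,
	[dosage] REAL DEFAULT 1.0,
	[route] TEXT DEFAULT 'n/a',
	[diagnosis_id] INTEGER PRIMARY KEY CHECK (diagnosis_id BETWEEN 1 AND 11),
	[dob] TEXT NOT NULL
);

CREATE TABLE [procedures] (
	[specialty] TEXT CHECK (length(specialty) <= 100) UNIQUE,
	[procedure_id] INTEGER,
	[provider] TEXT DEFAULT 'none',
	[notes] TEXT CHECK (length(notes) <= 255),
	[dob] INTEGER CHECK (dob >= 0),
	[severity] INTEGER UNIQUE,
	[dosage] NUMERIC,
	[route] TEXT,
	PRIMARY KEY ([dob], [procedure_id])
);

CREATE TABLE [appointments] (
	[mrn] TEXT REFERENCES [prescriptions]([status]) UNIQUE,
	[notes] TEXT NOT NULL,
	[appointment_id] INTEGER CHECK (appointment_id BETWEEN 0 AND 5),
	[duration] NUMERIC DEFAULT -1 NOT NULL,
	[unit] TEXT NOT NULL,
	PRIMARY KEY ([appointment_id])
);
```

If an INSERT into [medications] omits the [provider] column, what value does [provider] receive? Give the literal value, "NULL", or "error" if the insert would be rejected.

'new'

provider has an explicit DEFAULT 'new'.
When the column is omitted from an INSERT, that default is used.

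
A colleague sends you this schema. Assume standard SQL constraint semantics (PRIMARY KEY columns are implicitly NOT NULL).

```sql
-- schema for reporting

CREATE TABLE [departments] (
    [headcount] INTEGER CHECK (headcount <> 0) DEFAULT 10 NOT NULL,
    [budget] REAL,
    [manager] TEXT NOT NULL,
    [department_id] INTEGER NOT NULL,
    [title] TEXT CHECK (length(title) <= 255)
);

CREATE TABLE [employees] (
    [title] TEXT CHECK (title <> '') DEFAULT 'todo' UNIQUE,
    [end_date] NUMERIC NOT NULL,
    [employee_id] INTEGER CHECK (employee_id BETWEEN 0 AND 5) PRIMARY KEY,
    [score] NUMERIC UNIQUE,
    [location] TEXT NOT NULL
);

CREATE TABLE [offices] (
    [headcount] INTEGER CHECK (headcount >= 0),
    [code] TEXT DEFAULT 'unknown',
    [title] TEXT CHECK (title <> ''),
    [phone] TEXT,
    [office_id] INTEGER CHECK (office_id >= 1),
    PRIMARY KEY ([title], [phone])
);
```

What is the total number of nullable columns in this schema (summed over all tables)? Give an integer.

departments: 2 nullable (budget, title — PK none and explicit NOT NULL columns excluded).
employees: 2 nullable (title, score — PK (employee_id) and explicit NOT NULL columns excluded).
offices: 3 nullable (headcount, code, office_id — PK (title, phone) and explicit NOT NULL columns excluded).
Total: 2 + 2 + 3 = 7.

7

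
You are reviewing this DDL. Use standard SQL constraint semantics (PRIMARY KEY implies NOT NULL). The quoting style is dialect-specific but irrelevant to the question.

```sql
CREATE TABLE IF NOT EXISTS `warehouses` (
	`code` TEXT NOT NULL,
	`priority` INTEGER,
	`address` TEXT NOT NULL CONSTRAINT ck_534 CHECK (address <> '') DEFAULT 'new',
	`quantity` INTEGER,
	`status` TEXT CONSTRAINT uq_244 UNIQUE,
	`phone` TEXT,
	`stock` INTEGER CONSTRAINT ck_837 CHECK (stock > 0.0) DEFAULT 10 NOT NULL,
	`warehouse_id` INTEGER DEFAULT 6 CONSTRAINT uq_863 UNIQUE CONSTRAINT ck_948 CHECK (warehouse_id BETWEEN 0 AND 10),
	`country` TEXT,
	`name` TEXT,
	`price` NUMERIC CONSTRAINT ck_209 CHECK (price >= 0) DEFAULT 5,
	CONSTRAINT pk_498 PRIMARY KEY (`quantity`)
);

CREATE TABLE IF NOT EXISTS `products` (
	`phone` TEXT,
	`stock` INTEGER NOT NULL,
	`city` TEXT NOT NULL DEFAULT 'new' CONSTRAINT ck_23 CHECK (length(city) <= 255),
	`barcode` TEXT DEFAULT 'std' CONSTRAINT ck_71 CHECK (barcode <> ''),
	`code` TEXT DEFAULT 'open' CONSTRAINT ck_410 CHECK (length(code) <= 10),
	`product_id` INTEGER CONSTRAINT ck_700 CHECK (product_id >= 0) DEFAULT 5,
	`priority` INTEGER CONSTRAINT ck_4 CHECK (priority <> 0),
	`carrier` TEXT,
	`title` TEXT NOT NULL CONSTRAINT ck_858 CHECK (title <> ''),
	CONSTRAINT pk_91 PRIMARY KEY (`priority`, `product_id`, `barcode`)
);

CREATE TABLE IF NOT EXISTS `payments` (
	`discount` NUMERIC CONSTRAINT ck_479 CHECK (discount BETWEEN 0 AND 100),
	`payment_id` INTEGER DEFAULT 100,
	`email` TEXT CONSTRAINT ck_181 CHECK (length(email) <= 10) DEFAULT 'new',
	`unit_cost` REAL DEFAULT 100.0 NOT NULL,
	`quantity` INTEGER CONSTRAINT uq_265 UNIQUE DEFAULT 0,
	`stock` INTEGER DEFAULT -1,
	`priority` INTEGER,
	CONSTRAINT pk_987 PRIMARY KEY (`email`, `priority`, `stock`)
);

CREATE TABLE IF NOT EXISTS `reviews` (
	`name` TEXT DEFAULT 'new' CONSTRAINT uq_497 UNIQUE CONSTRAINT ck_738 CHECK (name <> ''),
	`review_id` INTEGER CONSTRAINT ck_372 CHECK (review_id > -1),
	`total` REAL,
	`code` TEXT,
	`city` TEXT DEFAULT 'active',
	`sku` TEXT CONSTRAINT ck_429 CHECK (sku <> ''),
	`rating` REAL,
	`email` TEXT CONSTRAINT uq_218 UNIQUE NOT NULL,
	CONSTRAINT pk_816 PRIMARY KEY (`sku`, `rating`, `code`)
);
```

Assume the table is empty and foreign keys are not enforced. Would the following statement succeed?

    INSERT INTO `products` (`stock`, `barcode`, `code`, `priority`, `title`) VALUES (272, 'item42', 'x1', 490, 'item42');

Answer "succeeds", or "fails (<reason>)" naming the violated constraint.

NOT NULL columns: barcode is supplied; city defaults to 'new'; priority is supplied; product_id defaults to 5; stock is supplied; title is supplied.
CHECK constraints: 'item42' satisfies (barcode <> ''); 'x1' satisfies (length(code) <= 10); 490 satisfies (priority <> 0); 'item42' satisfies (title <> '').
No constraint is violated.

succeeds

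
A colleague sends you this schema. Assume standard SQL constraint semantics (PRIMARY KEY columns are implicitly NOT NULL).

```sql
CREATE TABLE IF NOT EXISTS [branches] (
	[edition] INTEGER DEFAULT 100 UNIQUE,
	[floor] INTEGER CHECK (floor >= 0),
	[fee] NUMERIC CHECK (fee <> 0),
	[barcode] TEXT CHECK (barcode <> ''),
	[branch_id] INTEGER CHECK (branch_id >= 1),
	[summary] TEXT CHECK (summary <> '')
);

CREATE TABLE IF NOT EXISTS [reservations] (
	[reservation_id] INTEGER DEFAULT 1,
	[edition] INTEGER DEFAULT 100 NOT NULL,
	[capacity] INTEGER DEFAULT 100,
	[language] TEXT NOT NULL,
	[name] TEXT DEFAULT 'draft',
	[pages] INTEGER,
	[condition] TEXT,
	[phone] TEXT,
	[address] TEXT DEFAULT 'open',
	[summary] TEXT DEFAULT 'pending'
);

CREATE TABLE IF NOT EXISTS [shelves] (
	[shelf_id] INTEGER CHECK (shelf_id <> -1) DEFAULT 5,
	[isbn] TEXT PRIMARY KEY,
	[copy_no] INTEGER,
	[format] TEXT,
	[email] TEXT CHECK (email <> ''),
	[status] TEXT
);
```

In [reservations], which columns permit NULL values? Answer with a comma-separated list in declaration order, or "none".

reservation_id, capacity, name, pages, condition, phone, address, summary

- reservation_id: DEFAULT only fills an omitted column; an explicit NULL is still allowed → nullable.
- edition: declared NOT NULL → not nullable.
- capacity: DEFAULT only fills an omitted column; an explicit NULL is still allowed → nullable.
- language: declared NOT NULL → not nullable.
- name: DEFAULT only fills an omitted column; an explicit NULL is still allowed → nullable.
- pages: no NOT NULL constraint applies → nullable.
- condition: no NOT NULL constraint applies → nullable.
- phone: no NOT NULL constraint applies → nullable.
- address: DEFAULT only fills an omitted column; an explicit NULL is still allowed → nullable.
- summary: DEFAULT only fills an omitted column; an explicit NULL is still allowed → nullable.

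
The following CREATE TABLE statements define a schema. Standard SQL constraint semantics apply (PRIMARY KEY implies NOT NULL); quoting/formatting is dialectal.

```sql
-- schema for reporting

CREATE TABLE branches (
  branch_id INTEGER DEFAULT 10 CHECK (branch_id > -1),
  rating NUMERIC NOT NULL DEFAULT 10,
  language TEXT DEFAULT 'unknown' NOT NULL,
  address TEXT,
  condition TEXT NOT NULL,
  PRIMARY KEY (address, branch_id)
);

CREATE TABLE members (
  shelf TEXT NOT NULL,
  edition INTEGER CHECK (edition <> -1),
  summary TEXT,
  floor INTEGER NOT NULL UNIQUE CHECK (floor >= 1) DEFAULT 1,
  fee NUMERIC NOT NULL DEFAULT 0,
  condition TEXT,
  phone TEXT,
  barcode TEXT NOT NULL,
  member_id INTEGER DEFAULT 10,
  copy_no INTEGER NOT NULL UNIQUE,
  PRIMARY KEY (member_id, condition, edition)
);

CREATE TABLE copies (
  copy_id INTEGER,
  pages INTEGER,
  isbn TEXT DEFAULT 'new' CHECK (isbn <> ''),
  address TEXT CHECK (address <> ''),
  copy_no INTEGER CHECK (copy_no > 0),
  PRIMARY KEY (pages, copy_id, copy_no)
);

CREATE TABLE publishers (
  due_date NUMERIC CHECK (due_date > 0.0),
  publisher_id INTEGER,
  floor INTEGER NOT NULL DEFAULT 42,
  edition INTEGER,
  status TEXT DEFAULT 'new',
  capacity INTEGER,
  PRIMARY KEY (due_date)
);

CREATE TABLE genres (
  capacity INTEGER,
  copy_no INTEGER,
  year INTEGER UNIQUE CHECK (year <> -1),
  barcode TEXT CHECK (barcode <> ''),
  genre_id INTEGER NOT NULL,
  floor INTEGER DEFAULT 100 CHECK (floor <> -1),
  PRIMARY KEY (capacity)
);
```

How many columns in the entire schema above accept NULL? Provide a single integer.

12

branches: 0 nullable (none — PK (address, branch_id) and explicit NOT NULL columns excluded).
members: 2 nullable (summary, phone — PK (member_id, condition, edition) and explicit NOT NULL columns excluded).
copies: 2 nullable (isbn, address — PK (pages, copy_id, copy_no) and explicit NOT NULL columns excluded).
publishers: 4 nullable (publisher_id, edition, status, capacity — PK (due_date) and explicit NOT NULL columns excluded).
genres: 4 nullable (copy_no, year, barcode, floor — PK (capacity) and explicit NOT NULL columns excluded).
Total: 0 + 2 + 2 + 4 + 4 = 12.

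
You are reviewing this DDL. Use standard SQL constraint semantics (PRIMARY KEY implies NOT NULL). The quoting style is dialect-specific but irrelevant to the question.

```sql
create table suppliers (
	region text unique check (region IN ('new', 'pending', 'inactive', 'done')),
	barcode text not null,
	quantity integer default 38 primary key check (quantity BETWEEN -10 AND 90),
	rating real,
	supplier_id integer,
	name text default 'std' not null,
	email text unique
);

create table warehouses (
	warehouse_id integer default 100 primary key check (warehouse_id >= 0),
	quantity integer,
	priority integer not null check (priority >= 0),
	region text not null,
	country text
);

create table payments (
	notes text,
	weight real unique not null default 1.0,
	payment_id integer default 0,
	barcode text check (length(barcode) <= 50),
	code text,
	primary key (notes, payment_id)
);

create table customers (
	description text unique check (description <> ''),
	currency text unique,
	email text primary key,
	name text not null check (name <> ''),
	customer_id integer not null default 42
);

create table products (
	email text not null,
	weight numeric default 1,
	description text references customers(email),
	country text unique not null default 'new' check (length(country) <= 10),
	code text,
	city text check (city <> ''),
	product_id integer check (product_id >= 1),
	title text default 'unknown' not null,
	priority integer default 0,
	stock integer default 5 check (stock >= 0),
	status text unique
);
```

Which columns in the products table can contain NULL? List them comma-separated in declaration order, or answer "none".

- email: declared NOT NULL → not nullable.
- weight: DEFAULT only fills an omitted column; an explicit NULL is still allowed → nullable.
- description: a foreign key column may be NULL unless separately constrained → nullable.
- country: declared NOT NULL → not nullable.
- code: no NOT NULL constraint applies → nullable.
- city: CHECK does not forbid NULL (a CHECK constraint passes when its expression is NULL) → nullable.
- product_id: CHECK does not forbid NULL (a CHECK constraint passes when its expression is NULL) → nullable.
- title: declared NOT NULL → not nullable.
- priority: DEFAULT only fills an omitted column; an explicit NULL is still allowed → nullable.
- stock: CHECK does not forbid NULL (a CHECK constraint passes when its expression is NULL) → nullable.
- status: UNIQUE does not imply NOT NULL → nullable.

weight, description, code, city, product_id, priority, stock, status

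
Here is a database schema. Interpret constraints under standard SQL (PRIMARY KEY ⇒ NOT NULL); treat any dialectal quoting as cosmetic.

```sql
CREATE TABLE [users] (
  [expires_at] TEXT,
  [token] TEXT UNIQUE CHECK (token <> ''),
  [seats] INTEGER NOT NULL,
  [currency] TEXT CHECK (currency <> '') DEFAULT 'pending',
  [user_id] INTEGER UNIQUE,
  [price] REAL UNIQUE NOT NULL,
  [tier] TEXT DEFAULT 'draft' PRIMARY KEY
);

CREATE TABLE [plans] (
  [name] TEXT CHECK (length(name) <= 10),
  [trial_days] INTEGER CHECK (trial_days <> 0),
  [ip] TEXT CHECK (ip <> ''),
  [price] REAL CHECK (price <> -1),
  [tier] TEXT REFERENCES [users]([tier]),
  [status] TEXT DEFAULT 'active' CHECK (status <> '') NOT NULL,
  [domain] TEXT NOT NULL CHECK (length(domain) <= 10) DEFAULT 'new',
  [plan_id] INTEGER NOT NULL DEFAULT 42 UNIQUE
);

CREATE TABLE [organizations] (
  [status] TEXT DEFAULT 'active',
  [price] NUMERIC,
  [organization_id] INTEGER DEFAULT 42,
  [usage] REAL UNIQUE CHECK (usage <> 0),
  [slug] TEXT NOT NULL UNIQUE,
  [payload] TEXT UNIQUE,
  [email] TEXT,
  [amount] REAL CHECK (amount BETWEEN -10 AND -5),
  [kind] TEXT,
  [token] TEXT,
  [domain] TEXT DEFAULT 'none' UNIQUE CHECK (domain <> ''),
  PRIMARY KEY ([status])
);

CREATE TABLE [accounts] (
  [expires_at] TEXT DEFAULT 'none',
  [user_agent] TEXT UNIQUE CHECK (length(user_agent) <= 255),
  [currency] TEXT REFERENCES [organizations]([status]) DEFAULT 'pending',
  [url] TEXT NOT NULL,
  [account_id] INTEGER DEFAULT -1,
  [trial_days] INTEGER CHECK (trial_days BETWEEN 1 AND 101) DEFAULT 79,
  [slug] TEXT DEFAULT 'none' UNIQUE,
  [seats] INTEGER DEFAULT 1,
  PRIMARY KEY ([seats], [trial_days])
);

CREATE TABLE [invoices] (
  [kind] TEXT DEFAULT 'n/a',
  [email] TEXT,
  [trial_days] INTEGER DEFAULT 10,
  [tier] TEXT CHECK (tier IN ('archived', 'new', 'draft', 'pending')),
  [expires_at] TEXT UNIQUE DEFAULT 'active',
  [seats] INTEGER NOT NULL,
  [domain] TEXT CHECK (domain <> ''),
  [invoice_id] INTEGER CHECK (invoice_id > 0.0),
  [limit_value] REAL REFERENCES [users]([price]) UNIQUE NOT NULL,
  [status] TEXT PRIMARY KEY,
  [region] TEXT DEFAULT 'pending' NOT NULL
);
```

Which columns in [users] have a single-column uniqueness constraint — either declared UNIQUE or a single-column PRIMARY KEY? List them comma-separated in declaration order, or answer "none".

token, user_id, price, tier

- expires_at: no UNIQUE or single-column PK constraint.
- token: declared UNIQUE → unique.
- seats: no UNIQUE or single-column PK constraint.
- currency: no UNIQUE or single-column PK constraint.
- user_id: declared UNIQUE → unique.
- price: declared UNIQUE → unique.
- tier: single-column PRIMARY KEY → unique.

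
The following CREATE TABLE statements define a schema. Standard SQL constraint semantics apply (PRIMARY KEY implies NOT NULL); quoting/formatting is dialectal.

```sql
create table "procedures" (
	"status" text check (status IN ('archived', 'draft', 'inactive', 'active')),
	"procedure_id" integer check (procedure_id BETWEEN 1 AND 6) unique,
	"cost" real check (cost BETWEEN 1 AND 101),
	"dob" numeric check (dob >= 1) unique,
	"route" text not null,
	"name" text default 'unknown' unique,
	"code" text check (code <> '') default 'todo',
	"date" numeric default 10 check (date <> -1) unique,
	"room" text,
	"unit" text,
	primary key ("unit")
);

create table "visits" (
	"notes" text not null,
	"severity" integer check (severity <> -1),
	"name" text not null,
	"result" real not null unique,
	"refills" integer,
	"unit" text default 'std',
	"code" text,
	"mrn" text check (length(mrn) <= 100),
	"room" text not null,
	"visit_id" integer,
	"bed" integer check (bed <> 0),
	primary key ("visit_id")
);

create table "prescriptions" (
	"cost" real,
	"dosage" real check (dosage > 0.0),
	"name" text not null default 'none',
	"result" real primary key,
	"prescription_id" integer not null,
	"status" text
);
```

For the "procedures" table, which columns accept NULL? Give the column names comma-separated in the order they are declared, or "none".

- status: CHECK does not forbid NULL (a CHECK constraint passes when its expression is NULL) → nullable.
- procedure_id: CHECK does not forbid NULL (a CHECK constraint passes when its expression is NULL) → nullable.
- cost: CHECK does not forbid NULL (a CHECK constraint passes when its expression is NULL) → nullable.
- dob: CHECK does not forbid NULL (a CHECK constraint passes when its expression is NULL) → nullable.
- route: declared NOT NULL → not nullable.
- name: UNIQUE does not imply NOT NULL → nullable.
- code: CHECK does not forbid NULL (a CHECK constraint passes when its expression is NULL) → nullable.
- date: CHECK does not forbid NULL (a CHECK constraint passes when its expression is NULL) → nullable.
- room: no NOT NULL constraint applies → nullable.
- unit: part of the PRIMARY KEY, which implies NOT NULL → not nullable.

status, procedure_id, cost, dob, name, code, date, room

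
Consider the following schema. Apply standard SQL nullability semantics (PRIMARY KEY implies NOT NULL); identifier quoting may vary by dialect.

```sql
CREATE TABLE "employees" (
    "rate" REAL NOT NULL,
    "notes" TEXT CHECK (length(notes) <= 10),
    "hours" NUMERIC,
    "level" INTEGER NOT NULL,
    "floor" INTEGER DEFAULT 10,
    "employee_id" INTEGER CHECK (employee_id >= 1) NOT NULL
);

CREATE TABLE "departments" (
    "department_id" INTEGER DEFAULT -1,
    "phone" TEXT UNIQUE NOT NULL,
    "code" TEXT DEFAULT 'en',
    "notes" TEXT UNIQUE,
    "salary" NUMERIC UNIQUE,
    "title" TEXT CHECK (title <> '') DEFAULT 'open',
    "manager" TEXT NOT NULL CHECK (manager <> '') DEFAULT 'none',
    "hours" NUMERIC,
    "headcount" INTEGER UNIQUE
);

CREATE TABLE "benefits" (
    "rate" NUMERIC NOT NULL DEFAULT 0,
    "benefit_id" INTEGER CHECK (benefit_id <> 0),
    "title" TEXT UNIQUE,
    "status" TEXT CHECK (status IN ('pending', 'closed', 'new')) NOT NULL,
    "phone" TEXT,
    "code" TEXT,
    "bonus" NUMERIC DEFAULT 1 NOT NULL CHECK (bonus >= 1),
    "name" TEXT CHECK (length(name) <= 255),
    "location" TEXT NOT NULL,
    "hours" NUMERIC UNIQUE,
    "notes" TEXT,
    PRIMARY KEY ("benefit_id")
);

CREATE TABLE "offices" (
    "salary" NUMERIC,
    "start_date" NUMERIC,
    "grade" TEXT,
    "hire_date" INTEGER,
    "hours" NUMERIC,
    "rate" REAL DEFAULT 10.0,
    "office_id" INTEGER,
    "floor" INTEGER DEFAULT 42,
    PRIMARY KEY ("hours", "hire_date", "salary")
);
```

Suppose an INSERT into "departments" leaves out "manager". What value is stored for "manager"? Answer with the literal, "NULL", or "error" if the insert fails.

manager has an explicit DEFAULT 'none'.
When the column is omitted from an INSERT, that default is used.

'none'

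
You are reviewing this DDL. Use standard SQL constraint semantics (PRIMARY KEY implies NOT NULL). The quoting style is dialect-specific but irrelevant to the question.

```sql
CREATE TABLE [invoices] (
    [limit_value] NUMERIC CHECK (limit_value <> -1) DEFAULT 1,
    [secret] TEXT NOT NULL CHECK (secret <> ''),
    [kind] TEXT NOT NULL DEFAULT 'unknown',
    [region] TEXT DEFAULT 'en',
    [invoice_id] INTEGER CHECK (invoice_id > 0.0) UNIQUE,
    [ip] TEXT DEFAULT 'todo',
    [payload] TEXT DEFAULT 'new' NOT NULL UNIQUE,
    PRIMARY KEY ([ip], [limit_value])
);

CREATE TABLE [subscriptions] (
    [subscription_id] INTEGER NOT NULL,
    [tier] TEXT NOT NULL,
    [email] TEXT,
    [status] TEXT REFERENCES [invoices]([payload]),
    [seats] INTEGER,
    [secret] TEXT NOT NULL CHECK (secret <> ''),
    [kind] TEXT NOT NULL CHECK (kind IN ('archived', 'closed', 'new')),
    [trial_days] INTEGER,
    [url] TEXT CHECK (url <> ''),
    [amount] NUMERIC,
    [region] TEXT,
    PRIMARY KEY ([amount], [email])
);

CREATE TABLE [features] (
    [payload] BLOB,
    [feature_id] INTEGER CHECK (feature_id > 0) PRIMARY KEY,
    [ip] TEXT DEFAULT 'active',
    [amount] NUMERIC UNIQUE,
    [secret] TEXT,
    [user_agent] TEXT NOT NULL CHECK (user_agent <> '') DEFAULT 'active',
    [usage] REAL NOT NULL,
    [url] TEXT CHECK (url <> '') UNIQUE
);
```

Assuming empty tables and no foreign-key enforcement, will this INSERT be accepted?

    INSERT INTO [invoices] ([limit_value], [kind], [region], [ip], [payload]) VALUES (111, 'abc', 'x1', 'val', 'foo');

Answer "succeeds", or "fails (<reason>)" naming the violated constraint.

secret is omitted from the column list and has no DEFAULT, so it would receive NULL.
But secret is declared NOT NULL.

fails (NOT NULL on secret)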